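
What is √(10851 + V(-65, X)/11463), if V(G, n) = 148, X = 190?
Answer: √1425827100543/11463 ≈ 104.17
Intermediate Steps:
√(10851 + V(-65, X)/11463) = √(10851 + 148/11463) = √(124385161/11463) = √1425827100543/11463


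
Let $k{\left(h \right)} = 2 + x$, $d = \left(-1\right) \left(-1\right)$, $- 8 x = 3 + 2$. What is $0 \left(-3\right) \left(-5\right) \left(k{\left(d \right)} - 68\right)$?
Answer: $0$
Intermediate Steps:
$x = - \frac{5}{8}$ ($x = - \frac{3 + 2}{8} = \left(- \frac{1}{8}\right) 5 = - \frac{5}{8} \approx -0.625$)
$d = 1$
$k{\left(h \right)} = \frac{11}{8}$ ($k{\left(h \right)} = 2 - \frac{5}{8} = \frac{11}{8}$)
$0 \left(-3\right) \left(-5\right) \left(k{\left(d \right)} - 68\right) = 0 \left(-3\right) \left(-5\right) \left(\frac{11}{8} - 68\right) = 0 \left(-5\right) \left(- \frac{533}{8}\right) = 0 \left(- \frac{533}{8}\right) = 0$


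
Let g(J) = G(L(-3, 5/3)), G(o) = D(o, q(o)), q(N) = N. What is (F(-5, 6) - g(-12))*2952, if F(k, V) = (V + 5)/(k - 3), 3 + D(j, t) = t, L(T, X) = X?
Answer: -123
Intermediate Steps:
D(j, t) = -3 + t
F(k, V) = (5 + V)/(-3 + k)
G(o) = -3 + o
g(J) = -4/3 (g(J) = -3 + 5/3 = -4/3)
(F(-5, 6) - g(-12))*2952 = ((5 + 6)/(-3 - 5) - 1*(-4/3))*2952 = (11/(-8) + 4/3)*2952 = (-⅛*11 + 4/3)*2952 = (-11/8 + 4/3)*2952 = -1/24*2952 = -123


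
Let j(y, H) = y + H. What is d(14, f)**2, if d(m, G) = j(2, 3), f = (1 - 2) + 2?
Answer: 25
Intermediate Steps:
f = 1 (f = -1 + 2 = 1)
j(y, H) = H + y
d(m, G) = 5 (d(m, G) = 3 + 2 = 5)
d(14, f)**2 = 5**2 = 25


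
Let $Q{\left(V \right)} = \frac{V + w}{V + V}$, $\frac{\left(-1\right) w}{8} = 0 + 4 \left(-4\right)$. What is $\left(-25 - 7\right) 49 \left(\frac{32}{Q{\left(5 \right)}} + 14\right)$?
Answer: $- \frac{488768}{19} \approx -25725.0$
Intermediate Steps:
$w = 128$ ($w = - 8 \left(0 + 4 \left(-4\right)\right) = - 8 \left(0 - 16\right) = \left(-8\right) \left(-16\right) = 128$)
$Q{\left(V \right)} = \frac{128 + V}{2 V}$ ($Q{\left(V \right)} = \frac{V + 128}{V + V} = \frac{128 + V}{2 V}$)
$\left(-25 - 7\right) 49 \left(\frac{32}{Q{\left(5 \right)}} + 14\right) = \left(-25 - 7\right) 49 \left(\frac{32}{\frac{1}{2} \cdot \frac{1}{5} \left(128 + 5\right)} + 14\right) = \left(-32\right) 49 \left(\frac{32}{\frac{1}{2} \cdot \frac{1}{5} \cdot 133} + 14\right) = - 1568 \left(\frac{32}{\frac{133}{10}} + 14\right) = - 1568 \left(32 \cdot \frac{10}{133} + 14\right) = - 1568 \left(\frac{320}{133} + 14\right) = \left(-1568\right) \frac{2182}{133} = - \frac{488768}{19}$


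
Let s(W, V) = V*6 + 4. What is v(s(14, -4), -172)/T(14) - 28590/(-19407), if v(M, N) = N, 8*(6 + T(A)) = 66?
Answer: -4364902/58221 ≈ -74.971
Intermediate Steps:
T(A) = 9/4 (T(A) = -6 + (1/8)*66 = -6 + 33/4 = 9/4)
s(W, V) = 4 + 6*V (s(W, V) = 6*V + 4 = 4 + 6*V)
v(s(14, -4), -172)/T(14) - 28590/(-19407) = -172/9/4 - 28590/(-19407) = -172*4/9 - 28590*(-1/19407) = -688/9 + 9530/6469 = -4364902/58221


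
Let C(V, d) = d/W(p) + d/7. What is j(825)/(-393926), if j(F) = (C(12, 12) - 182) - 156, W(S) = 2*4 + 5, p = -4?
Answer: 15259/17923633 ≈ 0.00085133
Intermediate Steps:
W(S) = 13 (W(S) = 8 + 5 = 13)
C(V, d) = 20*d/91 (C(V, d) = d/13 + d/7 = 20*d/91)
j(F) = -30518/91 (j(F) = ((20/91)*12 - 182) - 156 = (240/91 - 182) - 156 = -16322/91 - 156 = -30518/91)
j(825)/(-393926) = -30518/91/(-393926) = -30518/91*(-1/393926) = 15259/17923633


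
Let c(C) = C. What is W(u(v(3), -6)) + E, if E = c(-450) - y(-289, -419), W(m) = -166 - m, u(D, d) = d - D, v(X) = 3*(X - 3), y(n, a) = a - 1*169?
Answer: -22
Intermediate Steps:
y(n, a) = -169 + a (y(n, a) = a - 169 = -169 + a)
v(X) = -9 + 3*X (v(X) = 3*(-3 + X) = -9 + 3*X)
E = 138 (E = -450 - (-169 - 419) = -450 - 1*(-588) = -450 + 588 = 138)
W(u(v(3), -6)) + E = (-166 - (-6 - (-9 + 3*3))) + 138 = (-166 - (-6 - (-9 + 9))) + 138 = (-166 - (-6 - 1*0)) + 138 = (-166 - (-6 + 0)) + 138 = (-166 - 1*(-6)) + 138 = (-166 + 6) + 138 = -160 + 138 = -22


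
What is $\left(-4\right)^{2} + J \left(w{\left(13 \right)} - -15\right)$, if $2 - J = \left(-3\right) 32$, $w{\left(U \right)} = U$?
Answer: $2760$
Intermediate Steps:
$J = 98$ ($J = 2 - \left(-3\right) 32 = 2 - -96 = 2 + 96 = 98$)
$\left(-4\right)^{2} + J \left(w{\left(13 \right)} - -15\right) = \left(-4\right)^{2} + 98 \left(13 - -15\right) = 16 + 98 \left(13 + 15\right) = 16 + 98 \cdot 28 = 16 + 2744 = 2760$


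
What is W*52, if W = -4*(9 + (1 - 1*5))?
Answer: -1040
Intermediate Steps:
W = -20 (W = -4*(9 + (1 - 5)) = -4*(9 - 4) = -4*5 = -20)
W*52 = -20*52 = -1040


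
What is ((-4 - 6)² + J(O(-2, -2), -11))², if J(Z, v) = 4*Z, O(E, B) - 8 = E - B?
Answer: 17424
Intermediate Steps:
O(E, B) = 8 + E - B (O(E, B) = 8 + (E - B) = 8 + E - B)
((-4 - 6)² + J(O(-2, -2), -11))² = ((-4 - 6)² + 4*(8 - 2 - 1*(-2)))² = ((-10)² + 4*(8 - 2 + 2))² = (100 + 4*8)² = (100 + 32)² = 132² = 17424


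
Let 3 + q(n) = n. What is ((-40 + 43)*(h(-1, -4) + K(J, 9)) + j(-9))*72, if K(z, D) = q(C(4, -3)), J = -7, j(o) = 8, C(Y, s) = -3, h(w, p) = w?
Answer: -936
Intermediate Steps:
q(n) = -3 + n
K(z, D) = -6 (K(z, D) = -3 - 3 = -6)
((-40 + 43)*(h(-1, -4) + K(J, 9)) + j(-9))*72 = ((-40 + 43)*(-1 - 6) + 8)*72 = (3*(-7) + 8)*72 = (-21 + 8)*72 = -13*72 = -936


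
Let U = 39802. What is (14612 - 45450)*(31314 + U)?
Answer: -2193075208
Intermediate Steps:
(14612 - 45450)*(31314 + U) = (14612 - 45450)*(31314 + 39802) = -30838*71116 = -2193075208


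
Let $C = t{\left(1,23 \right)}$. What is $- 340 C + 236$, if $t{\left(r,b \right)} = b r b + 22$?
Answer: $-187104$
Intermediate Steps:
$t{\left(r,b \right)} = 22 + r b^{2}$ ($t{\left(r,b \right)} = r b^{2} + 22 = 22 + r b^{2}$)
$C = 551$ ($C = 22 + 1 \cdot 23^{2} = 22 + 1 \cdot 529 = 22 + 529 = 551$)
$- 340 C + 236 = \left(-340\right) 551 + 236 = -187340 + 236 = -187104$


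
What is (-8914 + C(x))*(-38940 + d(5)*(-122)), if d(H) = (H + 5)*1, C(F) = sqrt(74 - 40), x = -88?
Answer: 357986240 - 40160*sqrt(34) ≈ 3.5775e+8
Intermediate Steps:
C(F) = sqrt(34)
d(H) = 5 + H (d(H) = (5 + H)*1 = 5 + H)
(-8914 + C(x))*(-38940 + d(5)*(-122)) = (-8914 + sqrt(34))*(-38940 + (5 + 5)*(-122)) = (-8914 + sqrt(34))*(-38940 + 10*(-122)) = (-8914 + sqrt(34))*(-38940 - 1220) = (-8914 + sqrt(34))*(-40160) = 357986240 - 40160*sqrt(34)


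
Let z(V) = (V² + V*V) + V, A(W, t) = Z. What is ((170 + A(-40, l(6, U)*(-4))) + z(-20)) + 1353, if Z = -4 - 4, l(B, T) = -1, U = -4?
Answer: 2295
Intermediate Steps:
Z = -8
A(W, t) = -8
z(V) = V + 2*V² (z(V) = (V² + V²) + V = 2*V² + V = V + 2*V²)
((170 + A(-40, l(6, U)*(-4))) + z(-20)) + 1353 = ((170 - 8) - 20*(1 + 2*(-20))) + 1353 = (162 - 20*(1 - 40)) + 1353 = (162 - 20*(-39)) + 1353 = (162 + 780) + 1353 = 942 + 1353 = 2295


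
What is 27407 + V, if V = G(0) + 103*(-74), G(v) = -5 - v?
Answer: 19780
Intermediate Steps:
V = -7627 (V = (-5 - 1*0) + 103*(-74) = (-5 + 0) - 7622 = -5 - 7622 = -7627)
27407 + V = 27407 - 7627 = 19780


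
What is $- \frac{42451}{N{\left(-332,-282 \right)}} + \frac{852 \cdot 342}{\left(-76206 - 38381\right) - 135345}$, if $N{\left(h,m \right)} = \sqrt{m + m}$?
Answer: $- \frac{72846}{62483} + \frac{42451 i \sqrt{141}}{282} \approx -1.1659 + 1787.5 i$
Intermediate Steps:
$N{\left(h,m \right)} = \sqrt{2} \sqrt{m}$ ($N{\left(h,m \right)} = \sqrt{2 m} = \sqrt{2} \sqrt{m}$)
$- \frac{42451}{N{\left(-332,-282 \right)}} + \frac{852 \cdot 342}{\left(-76206 - 38381\right) - 135345} = - \frac{42451}{\sqrt{2} \sqrt{-282}} + \frac{852 \cdot 342}{\left(-76206 - 38381\right) - 135345} = - \frac{42451}{\sqrt{2} i \sqrt{282}} + \frac{291384}{-114587 - 135345} = - \frac{42451}{2 i \sqrt{141}} + \frac{291384}{-249932} = - 42451 \left(- \frac{i \sqrt{141}}{282}\right) + 291384 \left(- \frac{1}{249932}\right) = \frac{42451 i \sqrt{141}}{282} - \frac{72846}{62483} = - \frac{72846}{62483} + \frac{42451 i \sqrt{141}}{282}$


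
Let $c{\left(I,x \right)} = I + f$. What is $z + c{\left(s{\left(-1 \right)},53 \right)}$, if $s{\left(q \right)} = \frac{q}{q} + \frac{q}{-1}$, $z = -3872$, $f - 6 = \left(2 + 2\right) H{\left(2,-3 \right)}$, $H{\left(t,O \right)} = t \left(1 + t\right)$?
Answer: $-3840$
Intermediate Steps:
$f = 30$ ($f = 6 + \left(2 + 2\right) 2 \left(1 + 2\right) = 6 + 4 \cdot 2 \cdot 3 = 6 + 4 \cdot 6 = 6 + 24 = 30$)
$s{\left(q \right)} = 1 - q$ ($s{\left(q \right)} = 1 + q \left(-1\right) = 1 - q$)
$c{\left(I,x \right)} = 30 + I$ ($c{\left(I,x \right)} = I + 30 = 30 + I$)
$z + c{\left(s{\left(-1 \right)},53 \right)} = -3872 + \left(30 + \left(1 - -1\right)\right) = -3872 + \left(30 + \left(1 + 1\right)\right) = -3872 + \left(30 + 2\right) = -3872 + 32 = -3840$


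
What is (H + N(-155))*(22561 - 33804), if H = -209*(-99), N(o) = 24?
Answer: -232898745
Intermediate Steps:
H = 20691
(H + N(-155))*(22561 - 33804) = (20691 + 24)*(22561 - 33804) = 20715*(-11243) = -232898745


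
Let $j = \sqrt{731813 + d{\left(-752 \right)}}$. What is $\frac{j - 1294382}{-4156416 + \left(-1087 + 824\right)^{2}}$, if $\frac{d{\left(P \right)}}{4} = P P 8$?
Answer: $\frac{1294382}{4087247} - \frac{\sqrt{18827941}}{4087247} \approx 0.31563$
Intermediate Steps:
$d{\left(P \right)} = 32 P^{2}$ ($d{\left(P \right)} = 4 P P 8 = 4 P^{2} \cdot 8 = 4 \cdot 8 P^{2} = 32 P^{2}$)
$j = \sqrt{18827941}$ ($j = \sqrt{731813 + 32 \left(-752\right)^{2}} = \sqrt{731813 + 32 \cdot 565504} = \sqrt{731813 + 18096128} = \sqrt{18827941} \approx 4339.1$)
$\frac{j - 1294382}{-4156416 + \left(-1087 + 824\right)^{2}} = \frac{\sqrt{18827941} - 1294382}{-4156416 + \left(-1087 + 824\right)^{2}} = \frac{-1294382 + \sqrt{18827941}}{-4156416 + \left(-263\right)^{2}} = \frac{-1294382 + \sqrt{18827941}}{-4156416 + 69169} = \frac{-1294382 + \sqrt{18827941}}{-4087247} = \left(-1294382 + \sqrt{18827941}\right) \left(- \frac{1}{4087247}\right) = \frac{1294382}{4087247} - \frac{\sqrt{18827941}}{4087247}$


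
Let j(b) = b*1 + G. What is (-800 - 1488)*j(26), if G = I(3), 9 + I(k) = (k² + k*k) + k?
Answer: -86944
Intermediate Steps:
I(k) = -9 + k + 2*k² (I(k) = -9 + ((k² + k*k) + k) = -9 + ((k² + k²) + k) = -9 + (2*k² + k) = -9 + (k + 2*k²) = -9 + k + 2*k²)
G = 12 (G = -9 + 3 + 2*3² = -9 + 3 + 2*9 = -9 + 3 + 18 = 12)
j(b) = 12 + b (j(b) = b*1 + 12 = b + 12 = 12 + b)
(-800 - 1488)*j(26) = (-800 - 1488)*(12 + 26) = -2288*38 = -86944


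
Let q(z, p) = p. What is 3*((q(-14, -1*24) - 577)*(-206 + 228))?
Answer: -39666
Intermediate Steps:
3*((q(-14, -1*24) - 577)*(-206 + 228)) = 3*((-1*24 - 577)*(-206 + 228)) = 3*((-24 - 577)*22) = 3*(-601*22) = 3*(-13222) = -39666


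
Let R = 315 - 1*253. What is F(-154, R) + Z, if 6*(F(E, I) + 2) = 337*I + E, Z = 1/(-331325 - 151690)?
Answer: 1668655819/483015 ≈ 3454.7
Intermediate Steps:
Z = -1/483015 (Z = 1/(-483015) = -1/483015 ≈ -2.0703e-6)
R = 62 (R = 315 - 253 = 62)
F(E, I) = -2 + E/6 + 337*I/6 (F(E, I) = -2 + (337*I + E)/6 = -2 + (E + 337*I)/6 = -2 + (E/6 + 337*I/6) = -2 + E/6 + 337*I/6)
F(-154, R) + Z = (-2 + (⅙)*(-154) + (337/6)*62) - 1/483015 = (-2 - 77/3 + 10447/3) - 1/483015 = 10364/3 - 1/483015 = 1668655819/483015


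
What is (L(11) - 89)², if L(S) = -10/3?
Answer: 76729/9 ≈ 8525.4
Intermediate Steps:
L(S) = -10/3 (L(S) = -10*⅓ = -10/3)
(L(11) - 89)² = (-10/3 - 89)² = (-277/3)² = 76729/9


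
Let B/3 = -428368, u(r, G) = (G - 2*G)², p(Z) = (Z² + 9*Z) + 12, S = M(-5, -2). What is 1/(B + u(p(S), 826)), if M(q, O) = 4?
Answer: -1/602828 ≈ -1.6588e-6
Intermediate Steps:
S = 4
p(Z) = 12 + Z² + 9*Z
u(r, G) = G² (u(r, G) = (-G)² = G²)
B = -1285104 (B = 3*(-428368) = -1285104)
1/(B + u(p(S), 826)) = 1/(-1285104 + 826²) = 1/(-1285104 + 682276) = 1/(-602828) = -1/602828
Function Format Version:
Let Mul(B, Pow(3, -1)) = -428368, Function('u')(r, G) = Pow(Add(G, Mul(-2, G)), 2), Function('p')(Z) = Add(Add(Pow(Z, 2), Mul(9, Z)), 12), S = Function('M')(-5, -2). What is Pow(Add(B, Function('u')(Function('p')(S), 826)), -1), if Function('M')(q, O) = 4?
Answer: Rational(-1, 602828) ≈ -1.6588e-6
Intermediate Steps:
S = 4
Function('p')(Z) = Add(12, Pow(Z, 2), Mul(9, Z))
Function('u')(r, G) = Pow(G, 2) (Function('u')(r, G) = Pow(Mul(-1, G), 2) = Pow(G, 2))
B = -1285104 (B = Mul(3, -428368) = -1285104)
Pow(Add(B, Function('u')(Function('p')(S), 826)), -1) = Pow(Add(-1285104, Pow(826, 2)), -1) = Pow(Add(-1285104, 682276), -1) = Pow(-602828, -1) = Rational(-1, 602828)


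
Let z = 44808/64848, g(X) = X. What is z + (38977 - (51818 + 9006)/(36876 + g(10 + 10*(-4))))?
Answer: 1940186200759/49778946 ≈ 38976.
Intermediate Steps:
z = 1867/2702 (z = 44808*(1/64848) = 1867/2702 ≈ 0.69097)
z + (38977 - (51818 + 9006)/(36876 + g(10 + 10*(-4)))) = 1867/2702 + (38977 - (51818 + 9006)/(36876 + (10 + 10*(-4)))) = 1867/2702 + (38977 - 60824/(36876 + (10 - 40))) = 1867/2702 + (38977 - 60824/(36876 - 30)) = 1867/2702 + (38977 - 60824/36846) = 1867/2702 + (38977 - 1*30412/18423) = 1867/2702 + (38977 - 30412/18423) = 1867/2702 + 718042859/18423 = 1940186200759/49778946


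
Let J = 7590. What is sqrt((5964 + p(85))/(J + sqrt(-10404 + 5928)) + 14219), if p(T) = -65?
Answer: sqrt(14219 + 5899/(7590 + 2*I*sqrt(1119))) ≈ 119.25 - 0.e-5*I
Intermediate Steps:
sqrt((5964 + p(85))/(J + sqrt(-10404 + 5928)) + 14219) = sqrt((5964 - 65)/(7590 + sqrt(-10404 + 5928)) + 14219) = sqrt(5899/(7590 + sqrt(-4476)) + 14219) = sqrt(5899/(7590 + 2*I*sqrt(1119)) + 14219) = sqrt(14219 + 5899/(7590 + 2*I*sqrt(1119)))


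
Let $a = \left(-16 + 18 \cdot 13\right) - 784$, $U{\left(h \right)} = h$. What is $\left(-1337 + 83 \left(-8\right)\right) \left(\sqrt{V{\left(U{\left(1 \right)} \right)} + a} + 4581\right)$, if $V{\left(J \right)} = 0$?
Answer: $-9166581 - 2001 i \sqrt{566} \approx -9.1666 \cdot 10^{6} - 47605.0 i$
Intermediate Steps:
$a = -566$ ($a = \left(-16 + 234\right) - 784 = 218 - 784 = -566$)
$\left(-1337 + 83 \left(-8\right)\right) \left(\sqrt{V{\left(U{\left(1 \right)} \right)} + a} + 4581\right) = \left(-1337 + 83 \left(-8\right)\right) \left(\sqrt{0 - 566} + 4581\right) = \left(-1337 - 664\right) \left(\sqrt{-566} + 4581\right) = - 2001 \left(i \sqrt{566} + 4581\right) = - 2001 \left(4581 + i \sqrt{566}\right) = -9166581 - 2001 i \sqrt{566}$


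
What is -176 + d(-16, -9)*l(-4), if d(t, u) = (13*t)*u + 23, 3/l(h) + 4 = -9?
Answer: -7973/13 ≈ -613.31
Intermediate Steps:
l(h) = -3/13 (l(h) = 3/(-4 - 9) = 3/(-13) = 3*(-1/13) = -3/13)
d(t, u) = 23 + 13*t*u (d(t, u) = 13*t*u + 23 = 23 + 13*t*u)
-176 + d(-16, -9)*l(-4) = -176 + (23 + 13*(-16)*(-9))*(-3/13) = -176 + (23 + 1872)*(-3/13) = -176 + 1895*(-3/13) = -176 - 5685/13 = -7973/13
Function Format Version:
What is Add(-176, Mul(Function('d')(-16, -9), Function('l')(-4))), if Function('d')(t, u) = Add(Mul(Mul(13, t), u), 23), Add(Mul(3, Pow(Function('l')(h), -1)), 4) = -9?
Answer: Rational(-7973, 13) ≈ -613.31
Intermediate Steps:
Function('l')(h) = Rational(-3, 13) (Function('l')(h) = Mul(3, Pow(Add(-4, -9), -1)) = Mul(3, Pow(-13, -1)) = Mul(3, Rational(-1, 13)) = Rational(-3, 13))
Function('d')(t, u) = Add(23, Mul(13, t, u)) (Function('d')(t, u) = Add(Mul(13, t, u), 23) = Add(23, Mul(13, t, u)))
Add(-176, Mul(Function('d')(-16, -9), Function('l')(-4))) = Add(-176, Mul(Add(23, Mul(13, -16, -9)), Rational(-3, 13))) = Add(-176, Mul(Add(23, 1872), Rational(-3, 13))) = Add(-176, Mul(1895, Rational(-3, 13))) = Add(-176, Rational(-5685, 13)) = Rational(-7973, 13)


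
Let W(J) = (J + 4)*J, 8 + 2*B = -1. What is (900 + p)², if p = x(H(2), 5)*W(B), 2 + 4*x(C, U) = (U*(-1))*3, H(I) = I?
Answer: 202977009/256 ≈ 7.9288e+5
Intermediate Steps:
B = -9/2 (B = -4 + (½)*(-1) = -4 - ½ = -9/2 ≈ -4.5000)
W(J) = J*(4 + J) (W(J) = (4 + J)*J = J*(4 + J))
x(C, U) = -½ - 3*U/4 (x(C, U) = -½ + ((U*(-1))*3)/4 = -½ + (-U*3)/4 = -½ + (-3*U)/4 = -½ - 3*U/4)
p = -153/16 (p = (-½ - ¾*5)*(-9*(4 - 9/2)/2) = (-½ - 15/4)*(-9/2*(-½)) = -17/4*9/4 = -153/16 ≈ -9.5625)
(900 + p)² = (900 - 153/16)² = (14247/16)² = 202977009/256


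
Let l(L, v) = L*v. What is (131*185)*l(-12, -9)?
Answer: 2617380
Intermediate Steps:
(131*185)*l(-12, -9) = (131*185)*(-12*(-9)) = 24235*108 = 2617380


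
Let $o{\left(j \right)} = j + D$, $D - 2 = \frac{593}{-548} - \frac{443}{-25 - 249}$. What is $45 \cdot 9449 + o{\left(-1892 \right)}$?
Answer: $\frac{231976913}{548} \approx 4.2332 \cdot 10^{5}$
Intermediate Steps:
$D = \frac{1389}{548}$ ($D = 2 - \left(\frac{593}{548} + \frac{443}{-25 - 249}\right) = 2 - \left(\frac{593}{548} + \frac{443}{-274}\right) = 2 - - \frac{293}{548} = 2 + \left(- \frac{593}{548} + \frac{443}{274}\right) = 2 + \frac{293}{548} = \frac{1389}{548} \approx 2.5347$)
$o{\left(j \right)} = \frac{1389}{548} + j$ ($o{\left(j \right)} = j + \frac{1389}{548} = \frac{1389}{548} + j$)
$45 \cdot 9449 + o{\left(-1892 \right)} = 45 \cdot 9449 + \left(\frac{1389}{548} - 1892\right) = 425205 - \frac{1035427}{548} = \frac{231976913}{548}$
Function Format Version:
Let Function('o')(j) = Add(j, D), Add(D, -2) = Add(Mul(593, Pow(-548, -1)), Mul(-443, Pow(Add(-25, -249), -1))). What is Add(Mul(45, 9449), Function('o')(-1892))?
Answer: Rational(231976913, 548) ≈ 4.2332e+5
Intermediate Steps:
D = Rational(1389, 548) (D = Add(2, Add(Mul(593, Pow(-548, -1)), Mul(-443, Pow(Add(-25, -249), -1)))) = Add(2, Add(Mul(593, Rational(-1, 548)), Mul(-443, Pow(-274, -1)))) = Add(2, Add(Rational(-593, 548), Mul(-443, Rational(-1, 274)))) = Add(2, Add(Rational(-593, 548), Rational(443, 274))) = Add(2, Rational(293, 548)) = Rational(1389, 548) ≈ 2.5347)
Function('o')(j) = Add(Rational(1389, 548), j) (Function('o')(j) = Add(j, Rational(1389, 548)) = Add(Rational(1389, 548), j))
Add(Mul(45, 9449), Function('o')(-1892)) = Add(Mul(45, 9449), Add(Rational(1389, 548), -1892)) = Add(425205, Rational(-1035427, 548)) = Rational(231976913, 548)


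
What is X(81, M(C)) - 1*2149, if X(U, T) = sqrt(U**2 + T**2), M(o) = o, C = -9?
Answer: -2149 + 9*sqrt(82) ≈ -2067.5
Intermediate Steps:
X(U, T) = sqrt(T**2 + U**2)
X(81, M(C)) - 1*2149 = sqrt((-9)**2 + 81**2) - 1*2149 = sqrt(81 + 6561) - 2149 = sqrt(6642) - 2149 = 9*sqrt(82) - 2149 = -2149 + 9*sqrt(82)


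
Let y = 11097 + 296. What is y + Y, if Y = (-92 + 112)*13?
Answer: 11653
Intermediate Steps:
Y = 260 (Y = 20*13 = 260)
y = 11393
y + Y = 11393 + 260 = 11653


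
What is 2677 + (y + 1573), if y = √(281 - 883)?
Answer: 4250 + I*√602 ≈ 4250.0 + 24.536*I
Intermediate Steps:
y = I*√602 (y = √(-602) = I*√602 ≈ 24.536*I)
2677 + (y + 1573) = 2677 + (I*√602 + 1573) = 2677 + (1573 + I*√602) = 4250 + I*√602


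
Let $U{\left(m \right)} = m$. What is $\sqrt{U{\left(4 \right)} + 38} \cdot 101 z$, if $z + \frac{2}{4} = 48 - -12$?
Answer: $\frac{12019 \sqrt{42}}{2} \approx 38946.0$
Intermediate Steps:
$z = \frac{119}{2}$ ($z = - \frac{1}{2} + \left(48 - -12\right) = - \frac{1}{2} + \left(48 + 12\right) = - \frac{1}{2} + 60 = \frac{119}{2} \approx 59.5$)
$\sqrt{U{\left(4 \right)} + 38} \cdot 101 z = \sqrt{4 + 38} \cdot 101 \cdot \frac{119}{2} = \sqrt{42} \cdot 101 \cdot \frac{119}{2} = 101 \sqrt{42} \cdot \frac{119}{2} = \frac{12019 \sqrt{42}}{2}$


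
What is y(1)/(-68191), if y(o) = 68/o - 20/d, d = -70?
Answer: -478/477337 ≈ -0.0010014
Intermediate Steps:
y(o) = 2/7 + 68/o (y(o) = 68/o - 20/(-70) = 68/o - 20*(-1/70) = 68/o + 2/7 = 2/7 + 68/o)
y(1)/(-68191) = (2/7 + 68/1)/(-68191) = (2/7 + 68*1)*(-1/68191) = (2/7 + 68)*(-1/68191) = (478/7)*(-1/68191) = -478/477337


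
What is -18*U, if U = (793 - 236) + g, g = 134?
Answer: -12438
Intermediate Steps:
U = 691 (U = (793 - 236) + 134 = 557 + 134 = 691)
-18*U = -18*691 = -12438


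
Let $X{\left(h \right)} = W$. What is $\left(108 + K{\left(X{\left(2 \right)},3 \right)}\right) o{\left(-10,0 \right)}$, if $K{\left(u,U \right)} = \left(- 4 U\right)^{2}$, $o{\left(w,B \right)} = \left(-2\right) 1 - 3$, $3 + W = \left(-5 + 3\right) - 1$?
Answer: $-1260$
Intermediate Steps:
$W = -6$ ($W = -3 + \left(\left(-5 + 3\right) - 1\right) = -3 - 3 = -6$)
$o{\left(w,B \right)} = -5$ ($o{\left(w,B \right)} = -2 - 3 = -5$)
$X{\left(h \right)} = -6$
$K{\left(u,U \right)} = 16 U^{2}$
$\left(108 + K{\left(X{\left(2 \right)},3 \right)}\right) o{\left(-10,0 \right)} = \left(108 + 16 \cdot 3^{2}\right) \left(-5\right) = \left(108 + 16 \cdot 9\right) \left(-5\right) = \left(108 + 144\right) \left(-5\right) = 252 \left(-5\right) = -1260$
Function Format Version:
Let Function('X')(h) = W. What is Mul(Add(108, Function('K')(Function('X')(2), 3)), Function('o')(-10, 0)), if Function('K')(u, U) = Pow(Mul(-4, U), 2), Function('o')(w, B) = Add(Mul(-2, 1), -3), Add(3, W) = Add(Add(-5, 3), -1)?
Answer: -1260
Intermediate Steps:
W = -6 (W = Add(-3, Add(Add(-5, 3), -1)) = Add(-3, Add(-2, -1)) = Add(-3, -3) = -6)
Function('o')(w, B) = -5 (Function('o')(w, B) = Add(-2, -3) = -5)
Function('X')(h) = -6
Function('K')(u, U) = Mul(16, Pow(U, 2))
Mul(Add(108, Function('K')(Function('X')(2), 3)), Function('o')(-10, 0)) = Mul(Add(108, Mul(16, Pow(3, 2))), -5) = Mul(Add(108, Mul(16, 9)), -5) = Mul(Add(108, 144), -5) = Mul(252, -5) = -1260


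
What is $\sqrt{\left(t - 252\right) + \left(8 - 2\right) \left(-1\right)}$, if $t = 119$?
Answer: $i \sqrt{139} \approx 11.79 i$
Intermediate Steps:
$\sqrt{\left(t - 252\right) + \left(8 - 2\right) \left(-1\right)} = \sqrt{\left(119 - 252\right) + \left(8 - 2\right) \left(-1\right)} = \sqrt{\left(119 - 252\right) + 6 \left(-1\right)} = \sqrt{-133 - 6} = \sqrt{-139} = i \sqrt{139}$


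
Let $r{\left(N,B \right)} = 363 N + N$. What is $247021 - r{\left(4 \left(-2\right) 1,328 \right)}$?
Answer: $249933$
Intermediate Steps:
$r{\left(N,B \right)} = 364 N$
$247021 - r{\left(4 \left(-2\right) 1,328 \right)} = 247021 - 364 \cdot 4 \left(-2\right) 1 = 247021 - 364 \left(\left(-8\right) 1\right) = 247021 - 364 \left(-8\right) = 247021 - -2912 = 247021 + 2912 = 249933$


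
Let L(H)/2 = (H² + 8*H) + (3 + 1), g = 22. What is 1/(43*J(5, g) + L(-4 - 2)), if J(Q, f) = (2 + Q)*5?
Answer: 1/1489 ≈ 0.00067159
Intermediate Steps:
L(H) = 8 + 2*H² + 16*H (L(H) = 2*((H² + 8*H) + (3 + 1)) = 2*((H² + 8*H) + 4) = 2*(4 + H² + 8*H) = 8 + 2*H² + 16*H)
J(Q, f) = 10 + 5*Q
1/(43*J(5, g) + L(-4 - 2)) = 1/(43*(10 + 5*5) + (8 + 2*(-4 - 2)² + 16*(-4 - 2))) = 1/(43*(10 + 25) + (8 + 2*(-6)² + 16*(-6))) = 1/(43*35 + (8 + 2*36 - 96)) = 1/(1505 + (8 + 72 - 96)) = 1/(1505 - 16) = 1/1489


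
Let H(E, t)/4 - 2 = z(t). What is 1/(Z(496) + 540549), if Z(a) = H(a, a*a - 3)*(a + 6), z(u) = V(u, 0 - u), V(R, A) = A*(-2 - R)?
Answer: 1/121529960040125 ≈ 8.2284e-15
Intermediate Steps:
z(u) = u*(2 + u) (z(u) = -(0 - u)*(2 + u) = -(-u)*(2 + u) = u*(2 + u))
H(E, t) = 8 + 4*t*(2 + t) (H(E, t) = 8 + 4*(t*(2 + t)) = 8 + 4*t*(2 + t))
Z(a) = (6 + a)*(8 + 4*(-1 + a²)*(-3 + a²)) (Z(a) = (8 + 4*(a*a - 3)*(2 + (a*a - 3)))*(a + 6) = (8 + 4*(a² - 3)*(2 + (a² - 3)))*(6 + a) = (8 + 4*(-3 + a²)*(2 + (-3 + a²)))*(6 + a) = (8 + 4*(-3 + a²)*(-1 + a²))*(6 + a) = (8 + 4*(-1 + a²)*(-3 + a²))*(6 + a) = (6 + a)*(8 + 4*(-1 + a²)*(-3 + a²)))
1/(Z(496) + 540549) = 1/(4*(2 + (-1 + 496²)*(-3 + 496²))*(6 + 496) + 540549) = 1/(4*(2 + (-1 + 246016)*(-3 + 246016))*502 + 540549) = 1/(4*(2 + 246015*246013)*502 + 540549) = 1/(4*(2 + 60522888195)*502 + 540549) = 1/(4*60522888197*502 + 540549) = 1/(121529959499576 + 540549) = 1/121529960040125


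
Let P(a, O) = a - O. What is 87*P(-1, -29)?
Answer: 2436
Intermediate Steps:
87*P(-1, -29) = 87*(-1 - 1*(-29)) = 87*(-1 + 29) = 87*28 = 2436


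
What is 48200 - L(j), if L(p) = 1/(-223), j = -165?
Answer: 10748601/223 ≈ 48200.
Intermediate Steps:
L(p) = -1/223
48200 - L(j) = 48200 - 1*(-1/223) = 48200 + 1/223 = 10748601/223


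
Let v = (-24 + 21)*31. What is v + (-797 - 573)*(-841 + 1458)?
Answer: -845383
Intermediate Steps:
v = -93 (v = -3*31 = -93)
v + (-797 - 573)*(-841 + 1458) = -93 + (-797 - 573)*(-841 + 1458) = -93 - 1370*617 = -93 - 845290 = -845383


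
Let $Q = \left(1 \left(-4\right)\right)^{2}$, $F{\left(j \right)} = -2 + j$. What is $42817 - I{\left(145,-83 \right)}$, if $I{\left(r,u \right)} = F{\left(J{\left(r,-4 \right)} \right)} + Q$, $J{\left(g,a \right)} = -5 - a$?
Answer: $42804$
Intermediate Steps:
$Q = 16$ ($Q = \left(-4\right)^{2} = 16$)
$I{\left(r,u \right)} = 13$ ($I{\left(r,u \right)} = \left(-2 - 1\right) + 16 = -3 + 16 = 13$)
$42817 - I{\left(145,-83 \right)} = 42817 - 13 = 42804$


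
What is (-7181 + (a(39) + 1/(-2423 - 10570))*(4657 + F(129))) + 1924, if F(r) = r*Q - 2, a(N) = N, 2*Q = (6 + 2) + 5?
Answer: 2715395080/12993 ≈ 2.0899e+5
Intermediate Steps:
Q = 13/2 (Q = ((6 + 2) + 5)/2 = (8 + 5)/2 = (1/2)*13 = 13/2 ≈ 6.5000)
F(r) = -2 + 13*r/2 (F(r) = r*(13/2) - 2 = 13*r/2 - 2 = -2 + 13*r/2)
(-7181 + (a(39) + 1/(-2423 - 10570))*(4657 + F(129))) + 1924 = (-7181 + (39 + 1/(-2423 - 10570))*(4657 + (-2 + (13/2)*129))) + 1924 = (-7181 + (39 + 1/(-12993))*(4657 + (-2 + 1677/2))) + 1924 = (-7181 + (39 - 1/12993)*(4657 + 1673/2)) + 1924 = (-7181 + (506726/12993)*(10987/2)) + 1924 = (-7181 + 2783699281/12993) + 1924 = 2690396548/12993 + 1924 = 2715395080/12993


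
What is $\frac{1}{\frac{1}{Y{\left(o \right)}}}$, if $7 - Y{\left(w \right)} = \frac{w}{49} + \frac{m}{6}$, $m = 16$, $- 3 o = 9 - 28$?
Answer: $\frac{206}{49} \approx 4.2041$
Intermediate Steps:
$o = \frac{19}{3}$ ($o = - \frac{9 - 28}{3} = \left(- \frac{1}{3}\right) \left(-19\right) = \frac{19}{3} \approx 6.3333$)
$Y{\left(w \right)} = \frac{13}{3} - \frac{w}{49}$ ($Y{\left(w \right)} = 7 - \left(\frac{w}{49} + \frac{16}{6}\right) = 7 - \left(w \frac{1}{49} + 16 \cdot \frac{1}{6}\right) = 7 - \left(\frac{w}{49} + \frac{8}{3}\right) = 7 - \left(\frac{8}{3} + \frac{w}{49}\right) = \frac{13}{3} - \frac{w}{49}$)
$\frac{1}{\frac{1}{Y{\left(o \right)}}} = \frac{1}{\frac{1}{\frac{13}{3} - \frac{19}{147}}} = \frac{1}{\frac{1}{\frac{206}{49}}} = \frac{1}{\frac{49}{206}} = \frac{206}{49}$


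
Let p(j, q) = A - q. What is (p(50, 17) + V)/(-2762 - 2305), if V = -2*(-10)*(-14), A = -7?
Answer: 304/5067 ≈ 0.059996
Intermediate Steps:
p(j, q) = -7 - q
V = -280 (V = 20*(-14) = -280)
(p(50, 17) + V)/(-2762 - 2305) = ((-7 - 1*17) - 280)/(-2762 - 2305) = ((-7 - 17) - 280)/(-5067) = (-24 - 280)*(-1/5067) = -304*(-1/5067) = 304/5067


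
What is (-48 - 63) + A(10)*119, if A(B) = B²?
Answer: 11789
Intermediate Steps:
(-48 - 63) + A(10)*119 = (-48 - 63) + 10²*119 = -111 + 100*119 = -111 + 11900 = 11789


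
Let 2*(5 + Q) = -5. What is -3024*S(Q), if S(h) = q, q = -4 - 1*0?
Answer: 12096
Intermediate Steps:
q = -4 (q = -4 + 0 = -4)
Q = -15/2 (Q = -5 + (½)*(-5) = -5 - 5/2 = -15/2 ≈ -7.5000)
S(h) = -4
-3024*S(Q) = -3024*(-4) = 12096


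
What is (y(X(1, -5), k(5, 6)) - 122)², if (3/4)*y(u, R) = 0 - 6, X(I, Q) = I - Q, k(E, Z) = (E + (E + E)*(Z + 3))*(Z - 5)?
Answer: 16900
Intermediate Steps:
k(E, Z) = (-5 + Z)*(E + 2*E*(3 + Z)) (k(E, Z) = (E + (2*E)*(3 + Z))*(-5 + Z) = (E + 2*E*(3 + Z))*(-5 + Z) = (-5 + Z)*(E + 2*E*(3 + Z)))
y(u, R) = -8 (y(u, R) = 4*(0 - 6)/3 = (4/3)*(-6) = -8)
(y(X(1, -5), k(5, 6)) - 122)² = (-8 - 122)² = (-130)² = 16900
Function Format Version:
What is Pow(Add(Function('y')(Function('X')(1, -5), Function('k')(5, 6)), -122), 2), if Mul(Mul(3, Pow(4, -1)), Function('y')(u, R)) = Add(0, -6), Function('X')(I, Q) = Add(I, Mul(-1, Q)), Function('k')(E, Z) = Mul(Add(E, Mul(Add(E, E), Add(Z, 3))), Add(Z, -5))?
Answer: 16900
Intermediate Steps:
Function('k')(E, Z) = Mul(Add(-5, Z), Add(E, Mul(2, E, Add(3, Z)))) (Function('k')(E, Z) = Mul(Add(E, Mul(Mul(2, E), Add(3, Z))), Add(-5, Z)) = Mul(Add(E, Mul(2, E, Add(3, Z))), Add(-5, Z)) = Mul(Add(-5, Z), Add(E, Mul(2, E, Add(3, Z)))))
Function('y')(u, R) = -8 (Function('y')(u, R) = Mul(Rational(4, 3), Add(0, -6)) = Mul(Rational(4, 3), -6) = -8)
Pow(Add(Function('y')(Function('X')(1, -5), Function('k')(5, 6)), -122), 2) = Pow(Add(-8, -122), 2) = Pow(-130, 2) = 16900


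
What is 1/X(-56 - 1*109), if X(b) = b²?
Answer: 1/27225 ≈ 3.6731e-5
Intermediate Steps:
1/X(-56 - 1*109) = 1/((-56 - 1*109)²) = 1/((-56 - 109)²) = 1/((-165)²) = 1/27225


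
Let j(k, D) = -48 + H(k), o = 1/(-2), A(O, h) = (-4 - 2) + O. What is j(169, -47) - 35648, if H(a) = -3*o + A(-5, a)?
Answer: -71411/2 ≈ -35706.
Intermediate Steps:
A(O, h) = -6 + O
o = -½ ≈ -0.50000
H(a) = -19/2 (H(a) = -3*(-½) + (-6 - 5) = 3/2 - 11 = -19/2)
j(k, D) = -115/2 (j(k, D) = -48 - 19/2 = -115/2)
j(169, -47) - 35648 = -115/2 - 35648 = -71411/2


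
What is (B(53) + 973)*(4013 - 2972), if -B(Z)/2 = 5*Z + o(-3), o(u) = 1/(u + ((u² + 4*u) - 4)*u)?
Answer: 1383142/3 ≈ 4.6105e+5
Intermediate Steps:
o(u) = 1/(u + u*(-4 + u² + 4*u)) (o(u) = 1/(u + (-4 + u² + 4*u)*u) = 1/(u + u*(-4 + u² + 4*u)))
B(Z) = -⅑ - 10*Z (B(Z) = -2*(5*Z + 1/((-3)*(-3 + (-3)² + 4*(-3)))) = -2*(5*Z - 1/(3*(-3 + 9 - 12))) = -2*(5*Z - ⅓/(-6)) = -2*(5*Z - ⅓*(-⅙)) = -2*(5*Z + 1/18) = -2*(1/18 + 5*Z) = -⅑ - 10*Z)
(B(53) + 973)*(4013 - 2972) = ((-⅑ - 10*53) + 973)*(4013 - 2972) = ((-⅑ - 530) + 973)*1041 = (-4771/9 + 973)*1041 = (3986/9)*1041 = 1383142/3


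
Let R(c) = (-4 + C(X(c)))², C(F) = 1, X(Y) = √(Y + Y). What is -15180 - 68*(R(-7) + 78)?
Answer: -21096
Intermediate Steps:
X(Y) = √2*√Y (X(Y) = √(2*Y) = √2*√Y)
R(c) = 9 (R(c) = (-4 + 1)² = (-3)² = 9)
-15180 - 68*(R(-7) + 78) = -15180 - 68*(9 + 78) = -15180 - 68*87 = -15180 - 5916 = -21096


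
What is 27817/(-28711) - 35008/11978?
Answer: -669153357/171950179 ≈ -3.8916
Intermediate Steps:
27817/(-28711) - 35008/11978 = 27817*(-1/28711) - 35008*1/11978 = -27817/28711 - 17504/5989 = -669153357/171950179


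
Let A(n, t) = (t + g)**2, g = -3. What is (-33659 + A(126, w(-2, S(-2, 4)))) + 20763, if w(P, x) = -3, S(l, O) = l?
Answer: -12860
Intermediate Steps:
A(n, t) = (-3 + t)**2 (A(n, t) = (t - 3)**2 = (-3 + t)**2)
(-33659 + A(126, w(-2, S(-2, 4)))) + 20763 = (-33659 + (-3 - 3)**2) + 20763 = (-33659 + (-6)**2) + 20763 = (-33659 + 36) + 20763 = -33623 + 20763 = -12860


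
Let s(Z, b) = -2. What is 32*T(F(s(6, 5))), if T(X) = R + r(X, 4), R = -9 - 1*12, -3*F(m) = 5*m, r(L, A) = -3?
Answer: -768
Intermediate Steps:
F(m) = -5*m/3
R = -21 (R = -9 - 12 = -21)
T(X) = -24 (T(X) = -21 - 3 = -24)
32*T(F(s(6, 5))) = 32*(-24) = -768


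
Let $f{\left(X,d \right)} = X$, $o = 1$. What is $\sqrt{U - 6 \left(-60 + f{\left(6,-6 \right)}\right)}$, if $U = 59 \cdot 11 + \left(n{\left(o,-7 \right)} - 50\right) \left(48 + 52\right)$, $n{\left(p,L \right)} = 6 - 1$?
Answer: $i \sqrt{3527} \approx 59.389 i$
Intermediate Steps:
$n{\left(p,L \right)} = 5$
$U = -3851$ ($U = 59 \cdot 11 + \left(5 - 50\right) \left(48 + 52\right) = 649 - 4500 = -3851$)
$\sqrt{U - 6 \left(-60 + f{\left(6,-6 \right)}\right)} = \sqrt{-3851 - 6 \left(-60 + 6\right)} = \sqrt{-3851 - -324} = \sqrt{-3851 + 324} = \sqrt{-3527} = i \sqrt{3527}$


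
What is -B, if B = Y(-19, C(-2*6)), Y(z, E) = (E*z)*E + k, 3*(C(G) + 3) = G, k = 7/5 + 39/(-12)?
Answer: 18657/20 ≈ 932.85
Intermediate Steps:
k = -37/20 (k = 7*(⅕) + 39*(-1/12) = 7/5 - 13/4 = -37/20 ≈ -1.8500)
C(G) = -3 + G/3
Y(z, E) = -37/20 + z*E² (Y(z, E) = (E*z)*E - 37/20 = z*E² - 37/20 = -37/20 + z*E²)
B = -18657/20 (B = -37/20 - 19*(-3 + (-2*6)/3)² = -37/20 - 19*(-3 + (⅓)*(-12))² = -37/20 - 19*(-3 - 4)² = -37/20 - 19*(-7)² = -37/20 - 19*49 = -37/20 - 931 = -18657/20 ≈ -932.85)
-B = -1*(-18657/20) = 18657/20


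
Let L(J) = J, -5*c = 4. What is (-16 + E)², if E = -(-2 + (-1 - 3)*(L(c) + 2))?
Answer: 2116/25 ≈ 84.640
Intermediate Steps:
c = -⅘ (c = -⅕*4 = -⅘ ≈ -0.80000)
E = 34/5 (E = -(-2 + (-1 - 3)*(-⅘ + 2)) = -(-2 - 4*6/5) = -(-2 - 24/5) = -1*(-34/5) = 34/5 ≈ 6.8000)
(-16 + E)² = (-16 + 34/5)² = (-46/5)² = 2116/25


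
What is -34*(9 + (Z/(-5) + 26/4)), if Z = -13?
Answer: -3077/5 ≈ -615.40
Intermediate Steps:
-34*(9 + (Z/(-5) + 26/4)) = -34*(9 + (-13/(-5) + 26/4)) = -34*(9 + (-13*(-1/5) + 26*(1/4))) = -34*(9 + (13/5 + 13/2)) = -34*(9 + 91/10) = -34*181/10 = -3077/5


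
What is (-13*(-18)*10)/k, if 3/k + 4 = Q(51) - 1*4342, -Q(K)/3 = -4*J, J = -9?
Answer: -3474120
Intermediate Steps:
Q(K) = -108 (Q(K) = -(-12)*(-9) = -3*36 = -108)
k = -3/4454 (k = 3/(-4 + (-108 - 1*4342)) = 3/(-4 + (-108 - 4342)) = 3/(-4 - 4450) = 3/(-4454) = 3*(-1/4454) = -3/4454 ≈ -0.00067355)
(-13*(-18)*10)/k = (-13*(-18)*10)/(-3/4454) = (234*10)*(-4454/3) = 2340*(-4454/3) = -3474120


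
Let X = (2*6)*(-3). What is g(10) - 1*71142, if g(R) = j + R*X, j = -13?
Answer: -71515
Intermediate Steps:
X = -36 (X = 12*(-3) = -36)
g(R) = -13 - 36*R (g(R) = -13 + R*(-36) = -13 - 36*R)
g(10) - 1*71142 = (-13 - 36*10) - 1*71142 = (-13 - 360) - 71142 = -373 - 71142 = -71515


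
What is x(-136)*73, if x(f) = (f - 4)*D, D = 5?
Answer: -51100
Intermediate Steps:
x(f) = -20 + 5*f (x(f) = (f - 4)*5 = (-4 + f)*5 = -20 + 5*f)
x(-136)*73 = (-20 + 5*(-136))*73 = (-20 - 680)*73 = -700*73 = -51100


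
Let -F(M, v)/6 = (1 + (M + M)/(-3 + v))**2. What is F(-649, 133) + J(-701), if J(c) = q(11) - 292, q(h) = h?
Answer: -3233561/4225 ≈ -765.34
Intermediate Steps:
J(c) = -281 (J(c) = 11 - 292 = -281)
F(M, v) = -6*(1 + 2*M/(-3 + v))**2 (F(M, v) = -6*(1 + (M + M)/(-3 + v))**2 = -6*(1 + (2*M)/(-3 + v))**2 = -6*(1 + 2*M/(-3 + v))**2)
F(-649, 133) + J(-701) = -6*(-3 + 133 + 2*(-649))**2/(-3 + 133)**2 - 281 = -6*(-3 + 133 - 1298)**2/130**2 - 281 = -6*1/16900*(-1168)**2 - 281 = -6*1/16900*1364224 - 281 = -2046336/4225 - 281 = -3233561/4225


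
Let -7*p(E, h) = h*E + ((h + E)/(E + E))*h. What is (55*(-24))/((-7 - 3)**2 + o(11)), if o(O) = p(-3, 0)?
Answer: -66/5 ≈ -13.200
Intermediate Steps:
p(E, h) = -E*h/7 - h*(E + h)/(14*E) (p(E, h) = -(h*E + ((h + E)/(E + E))*h)/7 = -(E*h + ((E + h)/((2*E)))*h)/7 = -(E*h + ((E + h)*(1/(2*E)))*h)/7 = -(E*h + ((E + h)/(2*E))*h)/7 = -(E*h + h*(E + h)/(2*E))/7 = -E*h/7 - h*(E + h)/(14*E))
o(O) = 0 (o(O) = -1/14*0*(0 - 3*(1 + 2*(-3)))/(-3) = -1/14*0*(-1/3)*(0 - 3*(1 - 6)) = -1/14*0*(-1/3)*(0 - 3*(-5)) = -1/14*0*(-1/3)*(0 + 15) = -1/14*0*(-1/3)*15 = 0)
(55*(-24))/((-7 - 3)**2 + o(11)) = (55*(-24))/((-7 - 3)**2 + 0) = -1320/((-10)**2 + 0) = -1320/(100 + 0) = -1320/100 = -1320*1/100 = -66/5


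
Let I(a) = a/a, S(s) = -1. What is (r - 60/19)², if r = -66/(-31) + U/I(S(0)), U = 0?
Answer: 367236/346921 ≈ 1.0586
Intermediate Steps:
I(a) = 1
r = 66/31 (r = -66/(-31) + 0/1 = -66*(-1/31) + 0*1 = 66/31 + 0 = 66/31 ≈ 2.1290)
(r - 60/19)² = (66/31 - 60/19)² = (-606/589)² = 367236/346921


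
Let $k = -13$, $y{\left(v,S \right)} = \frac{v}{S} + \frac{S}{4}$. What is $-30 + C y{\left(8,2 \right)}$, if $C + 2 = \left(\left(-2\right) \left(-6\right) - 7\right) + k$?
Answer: $-75$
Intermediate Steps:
$y{\left(v,S \right)} = \frac{S}{4} + \frac{v}{S}$ ($y{\left(v,S \right)} = \frac{v}{S} + S \frac{1}{4} = \frac{v}{S} + \frac{S}{4} = \frac{S}{4} + \frac{v}{S}$)
$C = -10$ ($C = -2 - 8 = -10$)
$-30 + C y{\left(8,2 \right)} = -30 - 10 \left(\frac{1}{4} \cdot 2 + \frac{8}{2}\right) = -30 - 10 \left(\frac{1}{2} + 8 \cdot \frac{1}{2}\right) = -30 - 10 \left(\frac{1}{2} + 4\right) = -30 - 45 = -75$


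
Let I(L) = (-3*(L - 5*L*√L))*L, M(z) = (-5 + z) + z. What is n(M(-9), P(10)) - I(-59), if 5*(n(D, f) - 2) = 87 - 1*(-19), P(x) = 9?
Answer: 52331/5 - 52215*I*√59 ≈ 10466.0 - 4.0107e+5*I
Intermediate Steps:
M(z) = -5 + 2*z
n(D, f) = 116/5 (n(D, f) = 2 + (87 - 1*(-19))/5 = 2 + (87 + 19)/5 = 2 + (⅕)*106 = 2 + 106/5 = 116/5)
I(L) = L*(-3*L + 15*L^(3/2)) (I(L) = (-3*(L - 5*L^(3/2)))*L = (-3*L + 15*L^(3/2))*L = L*(-3*L + 15*L^(3/2)))
n(M(-9), P(10)) - I(-59) = 116/5 - (-3*(-59)² + 15*(-59)^(5/2)) = 116/5 - (-3*3481 + 15*(3481*I*√59)) = 116/5 - (-10443 + 52215*I*√59) = 116/5 + (10443 - 52215*I*√59) = 52331/5 - 52215*I*√59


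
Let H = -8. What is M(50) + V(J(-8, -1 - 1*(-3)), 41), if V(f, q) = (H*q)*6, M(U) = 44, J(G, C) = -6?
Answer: -1924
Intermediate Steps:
V(f, q) = -48*q (V(f, q) = -8*q*6 = -48*q)
M(50) + V(J(-8, -1 - 1*(-3)), 41) = 44 - 48*41 = 44 - 1968 = -1924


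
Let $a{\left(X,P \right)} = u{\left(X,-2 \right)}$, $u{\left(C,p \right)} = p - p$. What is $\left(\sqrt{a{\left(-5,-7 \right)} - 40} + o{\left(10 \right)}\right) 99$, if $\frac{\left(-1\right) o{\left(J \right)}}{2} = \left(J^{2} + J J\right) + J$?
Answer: $-41580 + 198 i \sqrt{10} \approx -41580.0 + 626.13 i$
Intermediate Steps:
$o{\left(J \right)} = - 4 J^{2} - 2 J$ ($o{\left(J \right)} = - 2 \left(\left(J^{2} + J J\right) + J\right) = - 2 \left(\left(J^{2} + J^{2}\right) + J\right) = - 2 \left(2 J^{2} + J\right) = - 2 \left(J + 2 J^{2}\right) = - 4 J^{2} - 2 J$)
$u{\left(C,p \right)} = 0$
$a{\left(X,P \right)} = 0$
$\left(\sqrt{a{\left(-5,-7 \right)} - 40} + o{\left(10 \right)}\right) 99 = \left(\sqrt{0 - 40} - 20 \left(1 + 2 \cdot 10\right)\right) 99 = \left(\sqrt{-40} - 20 \left(1 + 20\right)\right) 99 = \left(2 i \sqrt{10} - 20 \cdot 21\right) 99 = \left(2 i \sqrt{10} - 420\right) 99 = \left(-420 + 2 i \sqrt{10}\right) 99 = -41580 + 198 i \sqrt{10}$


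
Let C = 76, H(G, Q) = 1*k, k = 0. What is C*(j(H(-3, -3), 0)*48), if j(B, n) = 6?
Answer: 21888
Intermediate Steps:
H(G, Q) = 0 (H(G, Q) = 1*0 = 0)
C*(j(H(-3, -3), 0)*48) = 76*(6*48) = 76*288 = 21888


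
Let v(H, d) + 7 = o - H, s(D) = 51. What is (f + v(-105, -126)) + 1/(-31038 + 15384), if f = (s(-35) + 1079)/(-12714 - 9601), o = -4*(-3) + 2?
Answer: 7821203557/69863802 ≈ 111.95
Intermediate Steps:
o = 14 (o = 12 + 2 = 14)
f = -226/4463 (f = (51 + 1079)/(-12714 - 9601) = 1130/(-22315) = 1130*(-1/22315) = -226/4463 ≈ -0.050639)
v(H, d) = 7 - H (v(H, d) = -7 + (14 - H) = 7 - H)
(f + v(-105, -126)) + 1/(-31038 + 15384) = (-226/4463 + (7 - 1*(-105))) + 1/(-31038 + 15384) = (-226/4463 + (7 + 105)) + 1/(-15654) = (-226/4463 + 112) - 1/15654 = 499630/4463 - 1/15654 = 7821203557/69863802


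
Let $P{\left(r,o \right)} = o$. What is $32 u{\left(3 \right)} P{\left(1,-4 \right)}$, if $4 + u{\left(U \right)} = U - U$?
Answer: $512$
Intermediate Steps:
$u{\left(U \right)} = -4$ ($u{\left(U \right)} = -4 + \left(U - U\right) = -4 + 0 = -4$)
$32 u{\left(3 \right)} P{\left(1,-4 \right)} = 32 \left(-4\right) \left(-4\right) = \left(-128\right) \left(-4\right) = 512$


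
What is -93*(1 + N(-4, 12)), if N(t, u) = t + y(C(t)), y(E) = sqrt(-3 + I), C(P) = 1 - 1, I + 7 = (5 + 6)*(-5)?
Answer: 279 - 93*I*sqrt(65) ≈ 279.0 - 749.79*I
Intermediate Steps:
I = -62 (I = -7 + (5 + 6)*(-5) = -7 + 11*(-5) = -7 - 55 = -62)
C(P) = 0
y(E) = I*sqrt(65) (y(E) = sqrt(-3 - 62) = sqrt(-65) = I*sqrt(65))
N(t, u) = t + I*sqrt(65)
-93*(1 + N(-4, 12)) = -93*(1 + (-4 + I*sqrt(65))) = -93*(-3 + I*sqrt(65)) = 279 - 93*I*sqrt(65)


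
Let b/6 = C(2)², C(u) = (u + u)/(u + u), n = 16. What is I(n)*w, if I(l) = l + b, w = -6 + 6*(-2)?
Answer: -396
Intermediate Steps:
C(u) = 1 (C(u) = (2*u)/((2*u)) = (2*u)*(1/(2*u)) = 1)
w = -18 (w = -6 - 12 = -18)
b = 6 (b = 6*1² = 6*1 = 6)
I(l) = 6 + l (I(l) = l + 6 = 6 + l)
I(n)*w = (6 + 16)*(-18) = 22*(-18) = -396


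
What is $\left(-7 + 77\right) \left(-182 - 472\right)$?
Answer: $-45780$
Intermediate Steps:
$\left(-7 + 77\right) \left(-182 - 472\right) = 70 \left(-654\right) = -45780$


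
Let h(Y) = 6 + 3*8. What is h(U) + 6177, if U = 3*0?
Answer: 6207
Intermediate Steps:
U = 0
h(Y) = 30 (h(Y) = 6 + 24 = 30)
h(U) + 6177 = 30 + 6177 = 6207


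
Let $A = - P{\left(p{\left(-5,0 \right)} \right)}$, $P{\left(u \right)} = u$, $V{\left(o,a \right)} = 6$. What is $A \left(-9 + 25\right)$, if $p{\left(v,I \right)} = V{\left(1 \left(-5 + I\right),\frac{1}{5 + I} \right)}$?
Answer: $-96$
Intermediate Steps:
$p{\left(v,I \right)} = 6$
$A = -6$ ($A = \left(-1\right) 6 = -6$)
$A \left(-9 + 25\right) = - 6 \left(-9 + 25\right) = \left(-6\right) 16 = -96$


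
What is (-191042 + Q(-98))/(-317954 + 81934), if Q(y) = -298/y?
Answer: 9360909/11564980 ≈ 0.80942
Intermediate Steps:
(-191042 + Q(-98))/(-317954 + 81934) = (-191042 - 298/(-98))/(-317954 + 81934) = (-191042 - 298*(-1/98))/(-236020) = (-191042 + 149/49)*(-1/236020) = -9360909/49*(-1/236020) = 9360909/11564980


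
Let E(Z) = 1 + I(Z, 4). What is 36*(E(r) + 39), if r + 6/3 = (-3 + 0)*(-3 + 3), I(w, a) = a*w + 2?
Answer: 1224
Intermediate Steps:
I(w, a) = 2 + a*w
r = -2 (r = -2 + (-3 + 0)*(-3 + 3) = -2 - 3*0 = -2 + 0 = -2)
E(Z) = 3 + 4*Z (E(Z) = 1 + (2 + 4*Z) = 3 + 4*Z)
36*(E(r) + 39) = 36*((3 + 4*(-2)) + 39) = 36*((3 - 8) + 39) = 36*(-5 + 39) = 36*34 = 1224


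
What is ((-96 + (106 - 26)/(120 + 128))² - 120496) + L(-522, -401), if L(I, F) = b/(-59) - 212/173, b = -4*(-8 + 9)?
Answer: -1092155251676/9808927 ≈ -1.1134e+5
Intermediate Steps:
b = -4 (b = -4*1 = -4)
L(I, F) = -11816/10207 (L(I, F) = -4/(-59) - 212/173 = -4*(-1/59) - 212*1/173 = 4/59 - 212/173 = -11816/10207)
((-96 + (106 - 26)/(120 + 128))² - 120496) + L(-522, -401) = ((-96 + (106 - 26)/(120 + 128))² - 120496) - 11816/10207 = ((-96 + 80/248)² - 120496) - 11816/10207 = ((-96 + 80*(1/248))² - 120496) - 11816/10207 = ((-96 + 10/31)² - 120496) - 11816/10207 = ((-2966/31)² - 120496) - 11816/10207 = (8797156/961 - 120496) - 11816/10207 = -106999500/961 - 11816/10207 = -1092155251676/9808927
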